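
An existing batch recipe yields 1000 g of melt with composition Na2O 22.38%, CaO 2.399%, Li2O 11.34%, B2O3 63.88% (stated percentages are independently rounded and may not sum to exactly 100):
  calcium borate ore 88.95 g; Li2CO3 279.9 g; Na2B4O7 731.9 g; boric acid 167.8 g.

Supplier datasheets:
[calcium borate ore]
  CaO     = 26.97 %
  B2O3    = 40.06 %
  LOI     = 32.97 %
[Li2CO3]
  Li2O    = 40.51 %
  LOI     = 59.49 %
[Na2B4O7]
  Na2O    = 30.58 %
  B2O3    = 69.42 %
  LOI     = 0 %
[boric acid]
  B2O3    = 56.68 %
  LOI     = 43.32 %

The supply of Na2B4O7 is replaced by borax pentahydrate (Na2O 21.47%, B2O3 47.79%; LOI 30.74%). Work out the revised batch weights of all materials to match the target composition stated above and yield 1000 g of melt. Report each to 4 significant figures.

Working values are displayed (rounded to 4 significant figures) across the worked steps. The whole derivation maintains exact precision in every operation. Each reported value is rounded exactly once; all derived quantities (totals, ignition loss, net glass mass, the four compositions, the yield) are carried starting from the weights at 1000 g of glass at full float precision, as set out in the problem or answer text.
Oxide mass targets, per 1000 g melt:
  Na2O: 22.38% × 1000 = 223.8 g
  CaO: 2.399% × 1000 = 23.99 g
  Li2O: 11.34% × 1000 = 113.4 g
  B2O3: 63.88% × 1000 = 638.8 g
Per-oxide balance check with the batch weights as given, on the stated basis (sum by sum, the targets are met net of answer rounding effects):
  Na2O: 1042·0.2147 = 223.7 g (target 223.8 g)
  CaO: 88.95·0.2697 = 23.99 g (target 23.99 g)
  Li2O: 279.9·0.4051 = 113.4 g (target 113.4 g)
  B2O3: 88.95·0.4006 + 1042·0.4779 + 185.3·0.5668 = 638.6 g (target 638.8 g)
Mass balance on the glass: net batch after ignition = 999.7 g (per-oxide target masses sum to 1000 g; against the stated basis, 1000 g — rounding explains the deltas).
Summing the batch: Σ batch = 1596 g; loss to ignition Σ batch·LOI = 596.4 g; yield = glass ÷ total batch = 62.63%.

Revised batch per 1000 g melt:
  calcium borate ore: 88.95 g
  Li2CO3: 279.9 g
  borax pentahydrate: 1042 g
  boric acid: 185.3 g
Total batch = 1596 g; LOI loss = 596.4 g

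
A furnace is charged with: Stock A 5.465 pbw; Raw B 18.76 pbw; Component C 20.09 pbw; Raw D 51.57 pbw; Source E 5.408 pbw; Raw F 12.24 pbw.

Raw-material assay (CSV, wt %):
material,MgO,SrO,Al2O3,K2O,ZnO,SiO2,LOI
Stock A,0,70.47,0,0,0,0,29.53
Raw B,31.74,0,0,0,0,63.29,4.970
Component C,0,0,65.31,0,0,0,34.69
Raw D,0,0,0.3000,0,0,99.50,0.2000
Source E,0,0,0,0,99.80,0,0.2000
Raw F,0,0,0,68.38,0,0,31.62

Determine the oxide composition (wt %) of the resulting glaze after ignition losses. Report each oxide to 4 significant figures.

Glass mass = 100.0 pbw (batch 113.5 − LOI 13.50).
Composition: MgO 5.952%, SrO 3.850%, Al2O3 13.27%, K2O 8.367%, ZnO 5.395%, SiO2 63.16%

Mid-chain values are displayed, rounded to 4 significant figures, on the page. Each numeric step carries full float precision at all times. Each reported value receives exactly one rounding. Derived quantities (the six compositions, glass mass, the totals, ignition loss, yield) are carried from the weighed amounts per 100.0 pbw of glass at full precision as quoted within either problem or answer.
Per-oxide mass from batch:
  MgO: 18.76·0.3174 = 5.954 pbw
  SrO: 5.465·0.7047 = 3.851 pbw
  Al2O3: 20.09·0.6531 + 51.57·0.003000 = 13.28 pbw
  K2O: 12.24·0.6838 = 8.370 pbw
  ZnO: 5.408·0.9980 = 5.397 pbw
  SiO2: 18.76·0.6329 + 51.57·0.9950 = 63.19 pbw
LOI: 5.465·0.2953 + 18.76·0.04970 + 20.09·0.3469 + 51.57·0.002000 + 5.408·0.002000 + 12.24·0.3162 = 13.50 pbw
Resulting glass, batch − LOI: 113.5 − 13.50 = 100.0 pbw (= the summed oxide contributions)
each wt % is 100 × oxide ÷ glass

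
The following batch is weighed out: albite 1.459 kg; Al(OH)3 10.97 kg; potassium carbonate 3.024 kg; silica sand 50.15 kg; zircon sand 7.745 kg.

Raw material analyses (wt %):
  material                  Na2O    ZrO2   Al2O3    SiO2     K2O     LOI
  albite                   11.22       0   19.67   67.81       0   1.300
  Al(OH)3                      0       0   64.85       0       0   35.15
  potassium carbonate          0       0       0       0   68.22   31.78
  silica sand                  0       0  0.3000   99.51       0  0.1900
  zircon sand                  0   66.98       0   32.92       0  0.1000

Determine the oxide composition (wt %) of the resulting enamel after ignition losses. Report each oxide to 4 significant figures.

Every computation maintains exact precision at every stage; intermediates appear, rounded to 4 significant digits, across the worked steps — a single rounding completes every reported value — the derived quantities are rebuilt from the weighed amounts on 68.41 kg of glass in full float precision (glass mass, the yield, LOI, totals, the five compositions) as set out in the problem or answer text.
Delivered oxide masses:
  Na2O: 1.459·0.1122 = 0.1637 kg
  ZrO2: 7.745·0.6698 = 5.188 kg
  Al2O3: 1.459·0.1967 + 10.97·0.6485 + 50.15·0.003000 = 7.551 kg
  SiO2: 1.459·0.6781 + 50.15·0.9951 + 7.745·0.3292 = 53.44 kg
  K2O: 3.024·0.6822 = 2.063 kg
LOI: 1.459·0.01300 + 10.97·0.3515 + 3.024·0.3178 + 50.15·0.001900 + 7.745·0.001000 = 4.939 kg
The glass mass, total less LOI, = 73.35 − 4.939 = 68.41 kg (consistent with Σ oxide mass)
each wt % is 100 × oxide ÷ glass

Glass mass = 68.41 kg (batch 73.35 − LOI 4.939).
Composition: Na2O 0.2393%, ZrO2 7.583%, Al2O3 11.04%, SiO2 78.12%, K2O 3.016%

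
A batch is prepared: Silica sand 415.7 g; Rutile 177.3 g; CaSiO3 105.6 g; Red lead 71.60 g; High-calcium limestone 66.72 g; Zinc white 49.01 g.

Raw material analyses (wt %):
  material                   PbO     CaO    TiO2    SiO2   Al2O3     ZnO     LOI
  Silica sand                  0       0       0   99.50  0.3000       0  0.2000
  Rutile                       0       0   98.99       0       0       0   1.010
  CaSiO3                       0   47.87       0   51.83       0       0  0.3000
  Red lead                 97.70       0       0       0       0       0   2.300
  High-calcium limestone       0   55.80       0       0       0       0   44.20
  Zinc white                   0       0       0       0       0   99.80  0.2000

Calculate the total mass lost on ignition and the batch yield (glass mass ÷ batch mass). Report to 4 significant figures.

Each numeric step keeps exact precision at all times — working values are shown rounded off to 4 significant figures within the worked lines; every reported figure takes a single rounding — derived quantities (LOI, the six compositions, net glass mass, totals, yield) are carried from the weighed amounts for 851.8 g of glass at exact precision as written in either problem or answer.
Loss on ignition, line by line:
  Silica sand: 415.7 × 0.002000 = 0.8314 g
  Rutile: 177.3 × 0.01010 = 1.791 g
  CaSiO3: 105.6 × 0.003000 = 0.3168 g
  Red lead: 71.60 × 0.02300 = 1.647 g
  High-calcium limestone: 66.72 × 0.4420 = 29.49 g
  Zinc white: 49.01 × 0.002000 = 0.09802 g
Total LOI = 34.17 g
Glass = batch − LOI = 885.9 − 34.17 = 851.8 g

LOI loss = 34.17 g; glass = 851.8 g; yield = 96.14%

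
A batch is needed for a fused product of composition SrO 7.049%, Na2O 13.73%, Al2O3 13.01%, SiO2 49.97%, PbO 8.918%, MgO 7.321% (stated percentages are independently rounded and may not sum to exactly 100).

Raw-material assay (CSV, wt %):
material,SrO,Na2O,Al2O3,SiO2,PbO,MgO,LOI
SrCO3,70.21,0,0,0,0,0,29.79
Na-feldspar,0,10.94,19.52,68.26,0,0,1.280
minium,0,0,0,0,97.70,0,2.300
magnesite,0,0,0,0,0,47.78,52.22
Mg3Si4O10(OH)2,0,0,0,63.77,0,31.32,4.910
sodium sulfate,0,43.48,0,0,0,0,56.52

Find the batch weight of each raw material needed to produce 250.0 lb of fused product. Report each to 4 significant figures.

Working values are printed, rounded to four significant digits, alongside each step. Every computation keeps full float precision through the solve; each reported number is rounded exactly once; all derived quantities (yield, the totals, glass mass, ignition loss, the six compositions) are rebuilt from the weighed amounts on 250.0 lb of glass at exact precision precisely as stated by problem or answer.
Oxide mass targets, per 250.0 lb fused product:
  SrO: 7.049% × 250.0 = 17.62 lb
  Na2O: 13.73% × 250.0 = 34.33 lb
  Al2O3: 13.01% × 250.0 = 32.52 lb
  SiO2: 49.97% × 250.0 = 124.9 lb
  PbO: 8.918% × 250.0 = 22.30 lb
  MgO: 7.321% × 250.0 = 18.30 lb
Verifying the oxide balance on the weights just shown, against the basis in use (delivered sums recover each target exact up to rounding of places):
  SrO: 25.10·0.7021 = 17.62 lb (target 17.62 lb)
  Na2O: 166.6·0.1094 + 37.02·0.4348 = 34.32 lb (target 34.33 lb)
  Al2O3: 166.6·0.1952 = 32.52 lb (target 32.52 lb)
  SiO2: 166.6·0.6826 + 17.54·0.6377 = 124.9 lb (target 124.9 lb)
  PbO: 22.82·0.9770 = 22.30 lb (target 22.30 lb)
  MgO: 26.81·0.4778 + 17.54·0.3132 = 18.30 lb (target 18.30 lb)
The glass-mass cross-check: Σ batch − LOI loss = 250.0 lb (per-oxide target masses sum to 250.0 lb; the stated basis being 250.0 lb — differing by rounding only).
Adding the batch up: Σ batch = 295.9 lb; loss to ignition Σ batch·LOI = 45.92 lb; yield: glass divided by total = 84.48%.

Batch per 250.0 lb fused product:
  SrCO3: 25.10 lb
  Na-feldspar: 166.6 lb
  minium: 22.82 lb
  magnesite: 26.81 lb
  Mg3Si4O10(OH)2: 17.54 lb
  sodium sulfate: 37.02 lb
Total batch = 295.9 lb; LOI loss = 45.92 lb; yield = 84.48%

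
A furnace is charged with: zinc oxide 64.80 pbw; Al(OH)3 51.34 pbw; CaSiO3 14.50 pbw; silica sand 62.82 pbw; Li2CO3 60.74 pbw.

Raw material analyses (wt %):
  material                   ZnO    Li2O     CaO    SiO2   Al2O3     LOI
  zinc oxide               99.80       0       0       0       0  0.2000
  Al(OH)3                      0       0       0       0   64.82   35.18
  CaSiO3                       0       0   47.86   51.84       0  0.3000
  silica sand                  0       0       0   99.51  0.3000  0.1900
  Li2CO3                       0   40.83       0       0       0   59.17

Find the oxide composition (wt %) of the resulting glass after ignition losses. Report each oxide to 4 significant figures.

Values along the way appear, rounded to 4 significant figures, alongside each step. The working math holds exact precision through the solve — each reported result is rounded exactly once — all derived quantities are recomputed using the weight values for 199.9 pbw of glass in exact precision (glass mass, the yield, totals, ignition loss, five oxide percentages) as quoted within the problem or the answer.
Mass of each oxide from the mix:
  ZnO: 64.80·0.9980 = 64.67 pbw
  Li2O: 60.74·0.4083 = 24.80 pbw
  CaO: 14.50·0.4786 = 6.940 pbw
  SiO2: 14.50·0.5184 + 62.82·0.9951 = 70.03 pbw
  Al2O3: 51.34·0.6482 + 62.82·0.003000 = 33.47 pbw
LOI: 64.80·0.002000 + 51.34·0.3518 + 14.50·0.003000 + 62.82·0.001900 + 60.74·0.5917 = 54.29 pbw
Net of LOI, the glass mass = 254.2 − 54.29 = 199.9 pbw (equal to the oxide-mass sum)
wt % = 100 × oxide mass / glass mass

Glass mass = 199.9 pbw (batch 254.2 − LOI 54.29).
Composition: ZnO 32.35%, Li2O 12.41%, CaO 3.471%, SiO2 35.03%, Al2O3 16.74%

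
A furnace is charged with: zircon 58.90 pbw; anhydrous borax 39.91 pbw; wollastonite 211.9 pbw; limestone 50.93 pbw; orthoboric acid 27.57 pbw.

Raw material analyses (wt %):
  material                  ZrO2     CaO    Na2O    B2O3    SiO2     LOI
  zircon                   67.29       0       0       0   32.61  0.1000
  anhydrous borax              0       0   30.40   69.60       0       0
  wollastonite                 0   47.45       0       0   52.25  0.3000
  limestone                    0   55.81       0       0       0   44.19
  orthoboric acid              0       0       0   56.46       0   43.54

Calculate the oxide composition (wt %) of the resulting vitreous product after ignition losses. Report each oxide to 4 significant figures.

All arithmetic runs at full precision from first step to last. Intermediates are shown (rounded to four significant digits) at each printed step. A single rounding completes each reported result — derived quantities (ignition loss, totals, the five compositions, yield, net glass mass) are recomputed at exact precision starting from the weights for 354.0 pbw of glass, as given in the question or the answer.
Delivered oxide masses:
  ZrO2: 58.90·0.6729 = 39.63 pbw
  CaO: 211.9·0.4745 + 50.93·0.5581 = 129.0 pbw
  Na2O: 39.91·0.3040 = 12.13 pbw
  B2O3: 39.91·0.6960 + 27.57·0.5646 = 43.34 pbw
  SiO2: 58.90·0.3261 + 211.9·0.5225 = 129.9 pbw
LOI: 58.90·0.001000 + 211.9·0.003000 + 50.93·0.4419 + 27.57·0.4354 = 35.20 pbw
Glass = total batch minus LOI = 389.2 − 35.20 = 354.0 pbw (= the summed oxide contributions)
oxide / glass × 100 gives the wt %

Glass mass = 354.0 pbw (batch 389.2 − LOI 35.20).
Composition: ZrO2 11.20%, CaO 36.43%, Na2O 3.427%, B2O3 12.24%, SiO2 36.70%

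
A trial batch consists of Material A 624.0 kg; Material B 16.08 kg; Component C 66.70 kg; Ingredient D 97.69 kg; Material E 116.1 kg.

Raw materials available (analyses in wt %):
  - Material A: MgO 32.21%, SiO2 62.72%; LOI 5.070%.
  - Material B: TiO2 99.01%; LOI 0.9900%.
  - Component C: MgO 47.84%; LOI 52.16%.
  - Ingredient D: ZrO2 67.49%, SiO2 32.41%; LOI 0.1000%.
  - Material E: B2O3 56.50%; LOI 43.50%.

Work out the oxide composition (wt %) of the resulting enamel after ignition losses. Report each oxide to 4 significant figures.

The working math runs at full float precision in every operation — the intermediate values are rounded off to 4 significant digits when displayed. Every reported value carries a single rounding. Derived quantities, which include the yield, the five compositions, glass mass, ignition loss, totals, are carried in exact precision, as they appear in either problem or answer, starting from the weights per 803.4 kg of glass.
Delivered oxide masses:
  MgO: 624.0·0.3221 + 66.70·0.4784 = 232.9 kg
  ZrO2: 97.69·0.6749 = 65.93 kg
  B2O3: 116.1·0.5650 = 65.60 kg
  TiO2: 16.08·0.9901 = 15.92 kg
  SiO2: 624.0·0.6272 + 97.69·0.3241 = 423.0 kg
LOI: 624.0·0.05070 + 16.08·0.009900 + 66.70·0.5216 + 97.69·0.001000 + 116.1·0.4350 = 117.2 kg
Net of LOI, the glass mass = 920.6 − 117.2 = 803.4 kg (equal to the oxide-mass sum)
oxide / glass × 100 gives the wt %

Glass mass = 803.4 kg (batch 920.6 − LOI 117.2).
Composition: MgO 28.99%, ZrO2 8.207%, B2O3 8.165%, TiO2 1.982%, SiO2 52.66%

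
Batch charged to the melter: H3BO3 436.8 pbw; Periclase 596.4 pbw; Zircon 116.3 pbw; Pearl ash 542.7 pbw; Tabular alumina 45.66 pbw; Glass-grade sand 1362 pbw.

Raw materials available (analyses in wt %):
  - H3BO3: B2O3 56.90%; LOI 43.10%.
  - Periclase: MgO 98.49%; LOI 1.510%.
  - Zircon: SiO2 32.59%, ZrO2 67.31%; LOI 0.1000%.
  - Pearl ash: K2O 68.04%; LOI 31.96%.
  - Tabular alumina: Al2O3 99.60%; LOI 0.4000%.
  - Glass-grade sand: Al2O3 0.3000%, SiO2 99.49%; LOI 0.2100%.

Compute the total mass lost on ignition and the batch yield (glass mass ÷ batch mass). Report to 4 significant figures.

All arithmetic runs at exact precision from first step to last; values along the way are displayed rounded off to 4 significant digits at each printed step — each reported result takes exactly one rounding; derived quantities, including LOI, six oxide percentages, yield, net glass mass, the totals, are rebuilt starting from the weights for 2726 pbw of glass in full float precision exactly as printed in the problem or answer text.
LOI of each material in turn:
  H3BO3: 436.8 × 0.4310 = 188.3 pbw
  Periclase: 596.4 × 0.01510 = 9.006 pbw
  Zircon: 116.3 × 0.001000 = 0.1163 pbw
  Pearl ash: 542.7 × 0.3196 = 173.4 pbw
  Tabular alumina: 45.66 × 0.004000 = 0.1826 pbw
  Glass-grade sand: 1362 × 0.002100 = 2.860 pbw
Total LOI = 373.9 pbw
Glass = batch − LOI = 3100 − 373.9 = 2726 pbw

LOI loss = 373.9 pbw; glass = 2726 pbw; yield = 87.94%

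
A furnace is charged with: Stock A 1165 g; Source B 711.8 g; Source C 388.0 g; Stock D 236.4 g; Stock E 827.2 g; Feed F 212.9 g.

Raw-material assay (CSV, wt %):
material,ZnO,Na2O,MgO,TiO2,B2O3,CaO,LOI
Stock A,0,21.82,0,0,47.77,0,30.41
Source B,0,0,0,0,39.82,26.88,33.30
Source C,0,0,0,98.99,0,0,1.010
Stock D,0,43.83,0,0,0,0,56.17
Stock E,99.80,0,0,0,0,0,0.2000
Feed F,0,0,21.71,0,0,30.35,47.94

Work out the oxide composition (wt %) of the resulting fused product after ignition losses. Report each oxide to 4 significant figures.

Rounding to 4 significant digits governs every in-between result as displayed — all internal work carries exact precision at all times. Every reported figure takes a single rounding. The derived quantities, which include six oxide percentages, ignition loss, glass mass, the yield, the totals, are carried at exact precision, exactly as shown in either problem or answer, from the weighed amounts per 2710 g of glass.
Oxide-by-oxide delivered mass:
  ZnO: 827.2·0.9980 = 825.5 g
  Na2O: 1165·0.2182 + 236.4·0.4383 = 357.8 g
  MgO: 212.9·0.2171 = 46.22 g
  TiO2: 388.0·0.9899 = 384.1 g
  B2O3: 1165·0.4777 + 711.8·0.3982 = 840.0 g
  CaO: 711.8·0.2688 + 212.9·0.3035 = 255.9 g
LOI: 1165·0.3041 + 711.8·0.3330 + 388.0·0.01010 + 236.4·0.5617 + 827.2·0.002000 + 212.9·0.4794 = 831.7 g
Resulting glass, batch − LOI: 3541 − 831.7 = 2710 g (matching Σ of the oxides)
percent share: oxide ÷ glass, ×100

Glass mass = 2710 g (batch 3541 − LOI 831.7).
Composition: ZnO 30.47%, Na2O 13.21%, MgO 1.706%, TiO2 14.17%, B2O3 31.00%, CaO 9.446%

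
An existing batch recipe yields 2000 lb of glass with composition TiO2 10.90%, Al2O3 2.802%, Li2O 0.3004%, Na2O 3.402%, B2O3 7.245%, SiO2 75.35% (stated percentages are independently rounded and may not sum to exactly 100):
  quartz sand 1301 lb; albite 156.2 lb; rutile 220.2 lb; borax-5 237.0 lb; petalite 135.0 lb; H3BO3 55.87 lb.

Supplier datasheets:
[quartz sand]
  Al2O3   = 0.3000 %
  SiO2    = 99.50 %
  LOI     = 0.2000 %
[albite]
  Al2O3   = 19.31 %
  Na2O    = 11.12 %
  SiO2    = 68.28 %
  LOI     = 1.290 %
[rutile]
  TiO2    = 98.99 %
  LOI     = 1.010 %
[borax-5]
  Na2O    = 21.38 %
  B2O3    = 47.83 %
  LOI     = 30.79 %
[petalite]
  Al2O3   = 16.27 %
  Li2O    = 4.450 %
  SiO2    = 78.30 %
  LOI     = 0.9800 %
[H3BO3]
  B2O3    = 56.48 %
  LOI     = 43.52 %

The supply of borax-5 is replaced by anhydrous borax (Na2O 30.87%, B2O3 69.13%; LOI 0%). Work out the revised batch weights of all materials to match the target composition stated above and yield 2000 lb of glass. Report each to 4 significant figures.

Revised batch per 2000 lb glass:
  quartz sand: 1301 lb
  albite: 156.2 lb
  rutile: 220.2 lb
  anhydrous borax: 164.1 lb
  petalite: 135.0 lb
  H3BO3: 55.66 lb
Total batch = 2032 lb; LOI loss = 32.39 lb

Exact precision is maintained end to end. Values along the way are rounded off to 4 significant digits wherever printed — every reported number takes just one rounding. All derived quantities, which include totals, the six compositions, ignition loss, net glass mass, the yield, are carried at full float precision, as they appear in the problem or answer text, using the weight values on 2000 lb of glass.
Oxide-by-oxide targets in 2000 lb glass:
  TiO2: 10.90% × 2000 = 218.0 lb
  Al2O3: 2.802% × 2000 = 56.04 lb
  Li2O: 0.3004% × 2000 = 6.008 lb
  Na2O: 3.402% × 2000 = 68.04 lb
  B2O3: 7.245% × 2000 = 144.9 lb
  SiO2: 75.35% × 2000 = 1507 lb
Per-oxide balance check working from each reported weight, against the basis in use (oxide sums agree with the targets once rounding is allowed for):
  TiO2: 220.2·0.9899 = 218.0 lb (target 218.0 lb)
  Al2O3: 1301·0.003000 + 156.2·0.1931 + 135.0·0.1627 = 56.03 lb (target 56.04 lb)
  Li2O: 135.0·0.04450 = 6.007 lb (target 6.008 lb)
  Na2O: 156.2·0.1112 + 164.1·0.3087 = 68.03 lb (target 68.04 lb)
  B2O3: 164.1·0.6913 + 55.66·0.5648 = 144.9 lb (target 144.9 lb)
  SiO2: 1301·0.9950 + 156.2·0.6828 + 135.0·0.7830 = 1507 lb (target 1507 lb)
Glass mass check: Σ batch − LOI loss = 2000 lb (the targets, summed, come to 2000 lb; stated basis 2000 lb — a pure rounding effect).
Total batch = Σ batch = 2032 lb; LOI removed, Σ of batch·LOI: 32.39 lb; yield, glass over the total, = 98.41%.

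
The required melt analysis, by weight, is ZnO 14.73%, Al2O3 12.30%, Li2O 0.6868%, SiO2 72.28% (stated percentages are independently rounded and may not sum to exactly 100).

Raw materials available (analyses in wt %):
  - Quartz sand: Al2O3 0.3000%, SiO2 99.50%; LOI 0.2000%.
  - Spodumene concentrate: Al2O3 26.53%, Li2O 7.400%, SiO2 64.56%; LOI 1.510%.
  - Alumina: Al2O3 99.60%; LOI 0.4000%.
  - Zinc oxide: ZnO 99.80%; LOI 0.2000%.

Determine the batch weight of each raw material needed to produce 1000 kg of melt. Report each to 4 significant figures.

Batch per 1000 kg melt:
  Quartz sand: 666.2 kg
  Spodumene concentrate: 92.81 kg
  Alumina: 96.77 kg
  Zinc oxide: 147.6 kg
Total batch = 1003 kg; LOI loss = 3.416 kg; yield = 99.66%

All internal work keeps full float precision in all steps; the intermediate values appear rounded to four significant digits on the page; each reported number receives exactly one rounding — all derived quantities, including LOI, the four compositions, the totals, the yield, glass mass, are rebuilt starting from the weights for 1000 kg of glass at full float precision as quoted within problem or answer.
The oxide mass targets at 1000 kg melt:
  ZnO: 14.73% × 1000 = 147.3 kg
  Al2O3: 12.30% × 1000 = 123.0 kg
  Li2O: 0.6868% × 1000 = 6.868 kg
  SiO2: 72.28% × 1000 = 722.8 kg
Verifying the oxide balance working from each reported weight, at the basis given (delivered sums recover each target once rounding is allowed for):
  ZnO: 147.6·0.9980 = 147.3 kg (target 147.3 kg)
  Al2O3: 666.2·0.003000 + 92.81·0.2653 + 96.77·0.9960 = 123.0 kg (target 123.0 kg)
  Li2O: 92.81·0.07400 = 6.868 kg (target 6.868 kg)
  SiO2: 666.2·0.9950 + 92.81·0.6456 = 722.8 kg (target 722.8 kg)
Glass-mass closure: batch total minus LOI = 1000 kg (targets for the oxides total 1000 kg; versus the stated basis of 1000 kg — deltas are rounding alone).
Batch grand total — Σ batch = 1003 kg; loss to ignition Σ batch·LOI = 3.416 kg; yield = glass ÷ total batch = 99.66%.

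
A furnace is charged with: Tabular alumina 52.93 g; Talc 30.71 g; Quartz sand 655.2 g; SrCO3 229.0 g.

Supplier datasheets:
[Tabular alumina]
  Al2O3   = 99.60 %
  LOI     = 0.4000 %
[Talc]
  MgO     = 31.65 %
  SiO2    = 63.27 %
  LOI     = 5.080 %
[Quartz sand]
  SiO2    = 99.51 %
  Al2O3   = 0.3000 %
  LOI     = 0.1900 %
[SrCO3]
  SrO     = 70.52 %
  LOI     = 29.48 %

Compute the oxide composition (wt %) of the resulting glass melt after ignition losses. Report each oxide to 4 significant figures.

Glass mass = 897.3 g (batch 967.8 − LOI 70.53).
Composition: MgO 1.083%, SiO2 74.83%, Al2O3 6.094%, SrO 18.00%

In-progress results are printed (rounded to 4 significant figures) alongside each step; all internal work maintains full precision in every operation. Every reported number takes just one rounding. Derived quantities (totals, the four compositions, net glass mass, LOI, yield) are rebuilt using the weight values on 897.3 g of glass in full float precision precisely as stated by question or answer.
Mass of each oxide from the mix:
  MgO: 30.71·0.3165 = 9.720 g
  SiO2: 30.71·0.6327 + 655.2·0.9951 = 671.4 g
  Al2O3: 52.93·0.9960 + 655.2·0.003000 = 54.68 g
  SrO: 229.0·0.7052 = 161.5 g
LOI: 52.93·0.004000 + 30.71·0.05080 + 655.2·0.001900 + 229.0·0.2948 = 70.53 g
The glass mass, total less LOI, = 967.8 − 70.53 = 897.3 g (consistent with Σ oxide mass)
each oxide over glass, ×100, is wt %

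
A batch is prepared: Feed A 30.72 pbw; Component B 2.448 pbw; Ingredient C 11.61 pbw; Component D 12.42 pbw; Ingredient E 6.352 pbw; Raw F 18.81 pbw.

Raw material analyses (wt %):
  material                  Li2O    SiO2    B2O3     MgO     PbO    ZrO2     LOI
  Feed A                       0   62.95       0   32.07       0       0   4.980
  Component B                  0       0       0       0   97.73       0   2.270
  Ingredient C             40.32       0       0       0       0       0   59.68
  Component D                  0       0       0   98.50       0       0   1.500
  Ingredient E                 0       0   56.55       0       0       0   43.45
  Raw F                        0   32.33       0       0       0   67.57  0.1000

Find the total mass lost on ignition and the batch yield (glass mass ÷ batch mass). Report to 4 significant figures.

LOI loss = 11.48 pbw; glass = 70.88 pbw; yield = 86.06%

All arithmetic maintains full precision throughout; mid-chain values are printed, rounded to four significant digits, as written. A single rounding finalizes each reported result — all derived quantities are re-derived from the weighed amounts on 70.88 pbw of glass in full precision (the six compositions, yield, the totals, ignition loss, glass mass) precisely as stated by the question or the answer.
Per-material ignition loss:
  Feed A: 30.72 × 0.04980 = 1.530 pbw
  Component B: 2.448 × 0.02270 = 0.05557 pbw
  Ingredient C: 11.61 × 0.5968 = 6.929 pbw
  Component D: 12.42 × 0.01500 = 0.1863 pbw
  Ingredient E: 6.352 × 0.4345 = 2.760 pbw
  Raw F: 18.81 × 0.001000 = 0.01881 pbw
Total LOI = 11.48 pbw
Glass = batch − LOI = 82.36 − 11.48 = 70.88 pbw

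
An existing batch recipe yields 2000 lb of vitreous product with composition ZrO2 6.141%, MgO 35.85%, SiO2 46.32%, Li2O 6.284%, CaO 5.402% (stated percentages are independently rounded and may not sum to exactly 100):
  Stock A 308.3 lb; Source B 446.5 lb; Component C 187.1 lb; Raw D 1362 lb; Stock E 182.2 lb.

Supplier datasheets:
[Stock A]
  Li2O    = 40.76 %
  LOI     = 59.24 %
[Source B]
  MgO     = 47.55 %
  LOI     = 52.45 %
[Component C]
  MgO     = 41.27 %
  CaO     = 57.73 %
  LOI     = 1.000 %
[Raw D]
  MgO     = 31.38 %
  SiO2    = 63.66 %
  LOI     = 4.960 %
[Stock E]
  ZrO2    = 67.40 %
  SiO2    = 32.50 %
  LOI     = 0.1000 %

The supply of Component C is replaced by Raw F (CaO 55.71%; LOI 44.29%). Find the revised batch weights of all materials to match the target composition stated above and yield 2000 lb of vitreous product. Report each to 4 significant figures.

Revised batch per 2000 lb vitreous product:
  Stock A: 308.3 lb
  Source B: 608.9 lb
  Raw F: 193.9 lb
  Raw D: 1362 lb
  Stock E: 182.2 lb
Total batch = 2655 lb; LOI loss = 655.6 lb

All arithmetic carries exact precision through every step; in-progress results are displayed, with 4-significant-digit rounding, within the worked lines — each reported figure takes exactly one rounding. Derived quantities, which include the five compositions, net glass mass, the totals, ignition loss, the yield, are recomputed in exact precision, as written in the question or the answer, starting from the weights for 2000 lb of glass.
Target masses of each oxide per 2000 lb vitreous product:
  ZrO2: 6.141% × 2000 = 122.8 lb
  MgO: 35.85% × 2000 = 717.0 lb
  SiO2: 46.32% × 2000 = 926.4 lb
  Li2O: 6.284% × 2000 = 125.7 lb
  CaO: 5.402% × 2000 = 108.0 lb
Per-oxide balance check given the weights on record, on the stated basis (target by target, the sums agree up to rounding of the answer):
  ZrO2: 182.2·0.6740 = 122.8 lb (target 122.8 lb)
  MgO: 608.9·0.4755 + 1362·0.3138 = 716.9 lb (target 717.0 lb)
  SiO2: 1362·0.6366 + 182.2·0.3250 = 926.3 lb (target 926.4 lb)
  Li2O: 308.3·0.4076 = 125.7 lb (target 125.7 lb)
  CaO: 193.9·0.5571 = 108.0 lb (target 108.0 lb)
Glass-mass bookkeeping: the batch minus its LOI: 2000 lb (per-oxide target masses sum to 2000 lb; with the basis standing at 2000 lb — gaps are rounding artifacts).
Summing the batch: Σ batch = 2655 lb; loss to ignition Σ batch·LOI = 655.6 lb; the yield ratio, glass ÷ batch: 75.31%.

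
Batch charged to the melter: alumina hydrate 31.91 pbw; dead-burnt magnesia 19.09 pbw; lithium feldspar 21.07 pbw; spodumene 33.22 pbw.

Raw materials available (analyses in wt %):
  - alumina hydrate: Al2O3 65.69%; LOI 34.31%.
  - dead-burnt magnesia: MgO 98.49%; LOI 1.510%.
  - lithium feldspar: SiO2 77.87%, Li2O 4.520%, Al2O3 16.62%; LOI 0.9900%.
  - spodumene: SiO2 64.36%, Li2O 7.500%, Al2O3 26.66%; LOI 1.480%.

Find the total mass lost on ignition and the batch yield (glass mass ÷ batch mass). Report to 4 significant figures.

Every computation holds full precision from start to finish. In-progress results appear, rounded to four significant figures, as written — each reported value sees exactly one rounding — derived quantities, which include the four compositions, net glass mass, totals, yield, LOI, are rebuilt in full precision, exactly as shown in question or answer, from the weighed amounts per 93.35 pbw of glass.
Per-material ignition loss:
  alumina hydrate: 31.91 × 0.3431 = 10.95 pbw
  dead-burnt magnesia: 19.09 × 0.01510 = 0.2883 pbw
  lithium feldspar: 21.07 × 0.009900 = 0.2086 pbw
  spodumene: 33.22 × 0.01480 = 0.4917 pbw
Total LOI = 11.94 pbw
Glass = batch − LOI = 105.3 − 11.94 = 93.35 pbw

LOI loss = 11.94 pbw; glass = 93.35 pbw; yield = 88.66%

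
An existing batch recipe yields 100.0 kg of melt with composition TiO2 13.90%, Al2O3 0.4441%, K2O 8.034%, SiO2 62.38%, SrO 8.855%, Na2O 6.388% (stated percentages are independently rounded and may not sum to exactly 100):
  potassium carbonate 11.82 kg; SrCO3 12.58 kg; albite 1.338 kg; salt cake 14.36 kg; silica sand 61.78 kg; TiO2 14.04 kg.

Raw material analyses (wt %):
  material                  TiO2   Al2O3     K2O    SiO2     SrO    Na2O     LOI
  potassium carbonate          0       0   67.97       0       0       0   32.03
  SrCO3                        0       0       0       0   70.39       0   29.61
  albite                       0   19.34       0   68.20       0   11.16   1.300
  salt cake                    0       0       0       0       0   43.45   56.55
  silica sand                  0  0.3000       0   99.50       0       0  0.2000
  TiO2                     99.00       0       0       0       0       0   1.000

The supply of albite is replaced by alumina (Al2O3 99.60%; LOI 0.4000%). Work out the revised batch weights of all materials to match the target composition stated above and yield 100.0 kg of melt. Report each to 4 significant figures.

Intermediates are displayed, rounded to 4 significant figures, within the worked lines. The whole derivation holds full precision from first step to last. Each reported figure is rounded a single time — derived quantities, including the yield, the totals, the six compositions, glass mass, LOI, are recomputed from the weighed amounts for 100.0 kg of glass in full precision exactly as shown in the problem or the answer.
Target masses of each oxide per 100.0 kg melt:
  TiO2: 13.90% × 100.0 = 13.90 kg
  Al2O3: 0.4441% × 100.0 = 0.4441 kg
  K2O: 8.034% × 100.0 = 8.034 kg
  SiO2: 62.38% × 100.0 = 62.38 kg
  SrO: 8.855% × 100.0 = 8.855 kg
  Na2O: 6.388% × 100.0 = 6.388 kg
Checking each oxide sum applying the batch weights above, under the basis named above (target by target, the sums agree modulo rounding of the values):
  TiO2: 14.04·0.9900 = 13.90 kg (target 13.90 kg)
  Al2O3: 0.2570·0.9960 + 62.69·0.003000 = 0.4440 kg (target 0.4441 kg)
  K2O: 11.82·0.6797 = 8.034 kg (target 8.034 kg)
  SiO2: 62.69·0.9950 = 62.38 kg (target 62.38 kg)
  SrO: 12.58·0.7039 = 8.855 kg (target 8.855 kg)
  Na2O: 14.70·0.4345 = 6.387 kg (target 6.388 kg)
Mass balance on the glass: Σ batch − LOI loss = 100.0 kg (oxide target masses add up to 100.0 kg; versus the stated basis of 100.0 kg — any gap is answer rounding).
Whole-batch sum: Σ batch = 116.1 kg; Σ batch·LOI gives LOI loss = 16.09 kg; yield: glass divided by total = 86.14%.

Revised batch per 100.0 kg melt:
  potassium carbonate: 11.82 kg
  SrCO3: 12.58 kg
  alumina: 0.2570 kg
  salt cake: 14.70 kg
  silica sand: 62.69 kg
  TiO2: 14.04 kg
Total batch = 116.1 kg; LOI loss = 16.09 kg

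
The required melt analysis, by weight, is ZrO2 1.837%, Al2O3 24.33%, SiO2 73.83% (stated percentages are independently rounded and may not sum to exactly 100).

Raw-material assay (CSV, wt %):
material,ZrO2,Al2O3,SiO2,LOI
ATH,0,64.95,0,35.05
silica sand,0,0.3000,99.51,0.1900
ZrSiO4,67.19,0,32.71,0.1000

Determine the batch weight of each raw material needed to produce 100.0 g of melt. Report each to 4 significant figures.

Batch per 100.0 g melt:
  ATH: 37.12 g
  silica sand: 73.29 g
  ZrSiO4: 2.734 g
Total batch = 113.1 g; LOI loss = 13.15 g; yield = 88.38%

Full float precision is carried at each step — values along the way are displayed (rounded to four significant digits) alongside each step. Each reported result carries a single rounding — the derived quantities, including the yield, totals, net glass mass, the three compositions, ignition loss, are computed using the weight values per 100.0 g of glass at full precision, as written in question or answer.
Target oxide masses per 100.0 g melt:
  ZrO2: 1.837% × 100.0 = 1.837 g
  Al2O3: 24.33% × 100.0 = 24.33 g
  SiO2: 73.83% × 100.0 = 73.83 g
Sums-versus-targets review on the weights just shown, under the basis named above (sum by sum, the targets are met inside rounding margins):
  ZrO2: 2.734·0.6719 = 1.837 g (target 1.837 g)
  Al2O3: 37.12·0.6495 + 73.29·0.003000 = 24.33 g (target 24.33 g)
  SiO2: 73.29·0.9951 + 2.734·0.3271 = 73.83 g (target 73.83 g)
The glass-mass cross-check: Σ batch − LOI loss = 99.99 g (summing oxide targets gives 100.0 g; against the stated basis, 100.0 g — gaps are rounding artifacts).
Adding the batch up: Σ batch = 113.1 g; LOI loss = Σ batch·LOI = 13.15 g; glass ÷ batch gives a yield of 88.38%.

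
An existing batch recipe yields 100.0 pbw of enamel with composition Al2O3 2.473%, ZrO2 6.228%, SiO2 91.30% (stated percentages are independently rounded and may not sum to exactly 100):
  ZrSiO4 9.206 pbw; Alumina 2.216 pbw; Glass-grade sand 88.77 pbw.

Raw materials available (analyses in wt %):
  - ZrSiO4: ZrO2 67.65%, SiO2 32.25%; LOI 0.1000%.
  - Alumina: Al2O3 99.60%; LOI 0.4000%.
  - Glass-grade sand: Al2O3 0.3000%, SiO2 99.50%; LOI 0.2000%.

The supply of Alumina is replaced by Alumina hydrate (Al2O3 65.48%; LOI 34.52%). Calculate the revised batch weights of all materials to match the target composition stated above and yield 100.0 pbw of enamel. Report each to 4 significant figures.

Revised batch per 100.0 pbw enamel:
  ZrSiO4: 9.206 pbw
  Alumina hydrate: 3.370 pbw
  Glass-grade sand: 88.77 pbw
Total batch = 101.3 pbw; LOI loss = 1.350 pbw

The working math maintains full precision all the way through. Working values are displayed, rounded to four significant figures, at each printed step — every reported value sees exactly one rounding — the derived quantities are carried from the batch weights for 100.0 pbw of glass in full float precision (ignition loss, net glass mass, the yield, three oxide percentages, the totals), exactly as printed in the problem or the answer.
Oxide-by-oxide targets in 100.0 pbw enamel:
  Al2O3: 2.473% × 100.0 = 2.473 pbw
  ZrO2: 6.228% × 100.0 = 6.228 pbw
  SiO2: 91.30% × 100.0 = 91.30 pbw
A balance pass over the oxides, from the weights as reported, for the quoted basis mass (sum by sum, the targets are met exact up to rounding of places):
  Al2O3: 3.370·0.6548 + 88.77·0.003000 = 2.473 pbw (target 2.473 pbw)
  ZrO2: 9.206·0.6765 = 6.228 pbw (target 6.228 pbw)
  SiO2: 9.206·0.3225 + 88.77·0.9950 = 91.30 pbw (target 91.30 pbw)
Consistency of the glass mass: the batch minus its LOI: 100.0 pbw (targets for the oxides total 100.0 pbw; versus the stated basis of 100.0 pbw — differing by rounding only).
Batch grand total — Σ batch = 101.3 pbw; LOI loss = Σ batch·LOI = 1.350 pbw; yield, glass over the total, = 98.67%.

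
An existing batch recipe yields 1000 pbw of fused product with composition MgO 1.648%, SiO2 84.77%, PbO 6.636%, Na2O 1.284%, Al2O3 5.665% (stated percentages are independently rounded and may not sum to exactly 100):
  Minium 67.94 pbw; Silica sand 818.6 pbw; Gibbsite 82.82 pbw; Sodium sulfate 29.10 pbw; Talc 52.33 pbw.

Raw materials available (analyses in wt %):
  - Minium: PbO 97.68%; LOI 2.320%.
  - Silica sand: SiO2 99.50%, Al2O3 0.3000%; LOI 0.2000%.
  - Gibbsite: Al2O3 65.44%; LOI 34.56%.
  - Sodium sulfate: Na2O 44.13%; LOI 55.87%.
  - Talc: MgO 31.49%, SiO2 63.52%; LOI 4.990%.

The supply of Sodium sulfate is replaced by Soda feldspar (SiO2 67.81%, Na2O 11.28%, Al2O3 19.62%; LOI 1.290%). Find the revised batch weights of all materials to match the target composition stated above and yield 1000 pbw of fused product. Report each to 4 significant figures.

Revised batch per 1000 pbw fused product:
  Minium: 67.94 pbw
  Silica sand: 741.0 pbw
  Gibbsite: 49.04 pbw
  Soda feldspar: 113.8 pbw
  Talc: 52.33 pbw
Total batch = 1024 pbw; LOI loss = 24.09 pbw

Full precision is held at each step — working values appear (rounded to four significant digits) in the printout — a single rounding finalizes every reported value — derived quantities are re-derived using the weight values on 1000 pbw of glass in full precision (yield, totals, glass mass, the five compositions, LOI) as set out in question or answer.
Oxide-by-oxide targets in 1000 pbw fused product:
  MgO: 1.648% × 1000 = 16.48 pbw
  SiO2: 84.77% × 1000 = 847.7 pbw
  PbO: 6.636% × 1000 = 66.36 pbw
  Na2O: 1.284% × 1000 = 12.84 pbw
  Al2O3: 5.665% × 1000 = 56.65 pbw
Verifying the oxide balance with the batch weights as given, on the stated basis (every target is met by its sum up to rounding of the answer):
  MgO: 52.33·0.3149 = 16.48 pbw (target 16.48 pbw)
  SiO2: 741.0·0.9950 + 113.8·0.6781 + 52.33·0.6352 = 847.7 pbw (target 847.7 pbw)
  PbO: 67.94·0.9768 = 66.36 pbw (target 66.36 pbw)
  Na2O: 113.8·0.1128 = 12.84 pbw (target 12.84 pbw)
  Al2O3: 741.0·0.003000 + 49.04·0.6544 + 113.8·0.1962 = 56.64 pbw (target 56.65 pbw)
Glass-mass sanity pass: batch Σ − ignition loss = 1000 pbw (the targets, summed, come to 1000 pbw; with the basis standing at 1000 pbw — gaps are rounding artifacts).
Summing the batch: Σ batch = 1024 pbw; the LOI term Σ batch·LOI equals 24.09 pbw; the yield ratio, glass ÷ batch: 97.65%.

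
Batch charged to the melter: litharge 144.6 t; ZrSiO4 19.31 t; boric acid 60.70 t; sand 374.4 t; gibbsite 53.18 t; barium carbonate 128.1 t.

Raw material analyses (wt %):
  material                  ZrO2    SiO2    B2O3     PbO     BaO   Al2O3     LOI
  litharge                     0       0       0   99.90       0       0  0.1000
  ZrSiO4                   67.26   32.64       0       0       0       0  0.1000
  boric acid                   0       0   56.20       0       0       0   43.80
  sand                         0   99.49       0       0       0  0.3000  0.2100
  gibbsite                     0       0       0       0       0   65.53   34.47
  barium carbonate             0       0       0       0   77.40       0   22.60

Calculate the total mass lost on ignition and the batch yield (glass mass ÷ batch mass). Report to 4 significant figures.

LOI loss = 74.82 t; glass = 705.5 t; yield = 90.41%

Mid-chain values are shown, with 4-significant-figure rounding, in the printout. The working math keeps exact precision all the way through; each reported value receives exactly one rounding. The derived quantities (the yield, six oxide percentages, the totals, glass mass, LOI) are carried at full precision using the weight values on 705.5 t of glass, as given in problem or answer.
Each material's LOI contribution:
  litharge: 144.6 × 0.001000 = 0.1446 t
  ZrSiO4: 19.31 × 0.001000 = 0.01931 t
  boric acid: 60.70 × 0.4380 = 26.59 t
  sand: 374.4 × 0.002100 = 0.7862 t
  gibbsite: 53.18 × 0.3447 = 18.33 t
  barium carbonate: 128.1 × 0.2260 = 28.95 t
Total LOI = 74.82 t
Glass = batch − LOI = 780.3 − 74.82 = 705.5 t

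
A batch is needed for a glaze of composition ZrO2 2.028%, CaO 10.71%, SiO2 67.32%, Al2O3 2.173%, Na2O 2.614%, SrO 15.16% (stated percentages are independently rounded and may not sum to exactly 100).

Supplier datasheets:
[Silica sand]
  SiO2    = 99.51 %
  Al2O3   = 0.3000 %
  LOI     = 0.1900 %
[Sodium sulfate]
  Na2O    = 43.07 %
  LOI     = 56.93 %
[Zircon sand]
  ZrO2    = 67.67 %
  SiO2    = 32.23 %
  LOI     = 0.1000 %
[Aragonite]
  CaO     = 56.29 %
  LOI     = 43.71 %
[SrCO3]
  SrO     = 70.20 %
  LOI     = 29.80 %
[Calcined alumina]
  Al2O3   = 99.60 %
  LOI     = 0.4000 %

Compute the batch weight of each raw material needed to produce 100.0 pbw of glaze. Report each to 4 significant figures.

Batch per 100.0 pbw glaze:
  Silica sand: 66.68 pbw
  Sodium sulfate: 6.069 pbw
  Zircon sand: 2.997 pbw
  Aragonite: 19.03 pbw
  SrCO3: 21.60 pbw
  Calcined alumina: 1.981 pbw
Total batch = 118.4 pbw; LOI loss = 18.35 pbw; yield = 84.50%

All internal work keeps full float precision throughout. Mid-chain values are shown with 4-significant-figure rounding in the working; a single rounding yields every reported value; derived quantities are rebuilt at full precision (glass mass, ignition loss, yield, totals, six oxide percentages) using the weight values on 100.0 pbw of glass, exactly as shown in the problem or answer text.
The oxide mass targets at 100.0 pbw glaze:
  ZrO2: 2.028% × 100.0 = 2.028 pbw
  CaO: 10.71% × 100.0 = 10.71 pbw
  SiO2: 67.32% × 100.0 = 67.32 pbw
  Al2O3: 2.173% × 100.0 = 2.173 pbw
  Na2O: 2.614% × 100.0 = 2.614 pbw
  SrO: 15.16% × 100.0 = 15.16 pbw
Verifying the oxide balance applying the batch weights above, relative to the basis at hand (delivered sums recover each target within answer rounding):
  ZrO2: 2.997·0.6767 = 2.028 pbw (target 2.028 pbw)
  CaO: 19.03·0.5629 = 10.71 pbw (target 10.71 pbw)
  SiO2: 66.68·0.9951 + 2.997·0.3223 = 67.32 pbw (target 67.32 pbw)
  Al2O3: 66.68·0.003000 + 1.981·0.9960 = 2.173 pbw (target 2.173 pbw)
  Na2O: 6.069·0.4307 = 2.614 pbw (target 2.614 pbw)
  SrO: 21.60·0.7020 = 15.16 pbw (target 15.16 pbw)
Auditing the glass mass value: total charge less LOI = 100.0 pbw (summing oxide targets gives 100.0 pbw; basis as stated: 100.0 pbw — deltas are rounding alone).
Batch total: Σ batch = 118.4 pbw; ignition loss, Σ(batch × LOI) = 18.35 pbw; yield, glass over the total, = 84.50%.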